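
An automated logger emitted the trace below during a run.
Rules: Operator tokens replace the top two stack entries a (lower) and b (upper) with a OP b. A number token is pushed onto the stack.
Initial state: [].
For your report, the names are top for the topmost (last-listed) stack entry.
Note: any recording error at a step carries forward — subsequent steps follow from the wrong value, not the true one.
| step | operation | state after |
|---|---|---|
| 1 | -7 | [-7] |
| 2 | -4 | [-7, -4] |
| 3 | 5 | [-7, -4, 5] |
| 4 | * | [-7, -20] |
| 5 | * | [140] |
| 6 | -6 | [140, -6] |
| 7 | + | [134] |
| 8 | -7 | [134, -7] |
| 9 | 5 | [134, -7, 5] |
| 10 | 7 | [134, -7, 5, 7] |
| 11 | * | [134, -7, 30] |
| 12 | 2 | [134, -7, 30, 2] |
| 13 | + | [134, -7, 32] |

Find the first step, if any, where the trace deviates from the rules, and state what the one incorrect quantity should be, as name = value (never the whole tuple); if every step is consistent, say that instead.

1. push -7: top = -7 (confirmed correct)
2. push -4: top = -4 (checks out)
3. push 5: top = 5 (exactly as logged)
4. -4 * 5 = -20 (consistent with the trace)
5. -7 * -20 = 140 (in agreement)
6. push -6: top = -6 (checks out)
7. 140 + -6 = 134 (agrees with the trace)
8. push -7: top = -7 (confirmed correct)
9. push 5: top = 5 (confirmed correct)
10. push 7: top = 7 (checks out)
11. 5 * 7 = 35 (the trace has a different value)
The earliest wrong entry is at step 11: it should read top = 35.

step 11, top = 35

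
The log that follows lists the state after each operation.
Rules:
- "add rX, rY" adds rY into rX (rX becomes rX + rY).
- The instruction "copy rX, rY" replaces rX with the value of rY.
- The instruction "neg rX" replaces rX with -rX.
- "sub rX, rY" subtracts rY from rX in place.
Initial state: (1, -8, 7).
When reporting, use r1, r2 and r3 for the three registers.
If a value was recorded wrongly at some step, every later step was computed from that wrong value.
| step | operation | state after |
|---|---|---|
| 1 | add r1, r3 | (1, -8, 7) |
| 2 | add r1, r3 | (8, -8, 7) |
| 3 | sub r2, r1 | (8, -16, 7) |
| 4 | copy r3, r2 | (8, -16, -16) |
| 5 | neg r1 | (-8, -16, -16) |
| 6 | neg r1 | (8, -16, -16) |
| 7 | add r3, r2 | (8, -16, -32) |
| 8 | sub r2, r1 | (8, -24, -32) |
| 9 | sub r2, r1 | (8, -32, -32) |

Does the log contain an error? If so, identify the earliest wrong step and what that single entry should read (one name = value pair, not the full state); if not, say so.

step 1, r1 = 8

1. r1 = 1 + 7 = 8 (the recorded entry deviates here)
First deviation found at step 1; the corrected entry is r1 = 8.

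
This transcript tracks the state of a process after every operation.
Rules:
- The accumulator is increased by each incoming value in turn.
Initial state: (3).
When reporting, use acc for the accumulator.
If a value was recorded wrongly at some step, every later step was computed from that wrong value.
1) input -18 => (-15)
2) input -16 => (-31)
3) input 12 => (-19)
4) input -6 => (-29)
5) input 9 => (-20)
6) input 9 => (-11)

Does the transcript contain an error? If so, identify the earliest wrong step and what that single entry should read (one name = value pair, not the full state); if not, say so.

step 4, acc = -25

Recomputing the run from the initial state:
step 1: acc = -15
step 2: acc = -31
step 3: acc = -19
step 4: acc = -25
step 5: acc = -16
step 6: acc = -7
The first disagreement with the transcript is at step 4, where the value should be acc = -25.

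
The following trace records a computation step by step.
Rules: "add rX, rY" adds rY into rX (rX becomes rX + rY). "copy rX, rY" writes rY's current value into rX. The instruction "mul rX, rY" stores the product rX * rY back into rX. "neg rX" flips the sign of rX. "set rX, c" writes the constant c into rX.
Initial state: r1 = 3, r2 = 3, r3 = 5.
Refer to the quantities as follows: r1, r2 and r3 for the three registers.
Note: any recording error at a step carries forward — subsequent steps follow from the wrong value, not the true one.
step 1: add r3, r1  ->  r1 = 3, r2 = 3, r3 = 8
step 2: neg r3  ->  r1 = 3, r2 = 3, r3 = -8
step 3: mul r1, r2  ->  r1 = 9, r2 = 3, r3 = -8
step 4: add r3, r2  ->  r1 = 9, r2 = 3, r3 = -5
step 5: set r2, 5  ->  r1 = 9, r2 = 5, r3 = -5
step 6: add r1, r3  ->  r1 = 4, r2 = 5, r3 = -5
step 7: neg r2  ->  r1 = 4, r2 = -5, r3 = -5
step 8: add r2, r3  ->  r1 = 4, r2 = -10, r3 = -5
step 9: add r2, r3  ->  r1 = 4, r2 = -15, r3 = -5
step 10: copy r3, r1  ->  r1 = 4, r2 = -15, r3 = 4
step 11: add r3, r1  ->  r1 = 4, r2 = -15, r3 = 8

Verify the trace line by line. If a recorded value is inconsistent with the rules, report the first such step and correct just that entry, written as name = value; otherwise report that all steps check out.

no error

Recomputing the run from the initial state:
step 1: r1 = 3, r2 = 3, r3 = 8
step 2: r1 = 3, r2 = 3, r3 = -8
step 3: r1 = 9, r2 = 3, r3 = -8
step 4: r1 = 9, r2 = 3, r3 = -5
step 5: r1 = 9, r2 = 5, r3 = -5
step 6: r1 = 4, r2 = 5, r3 = -5
step 7: r1 = 4, r2 = -5, r3 = -5
step 8: r1 = 4, r2 = -10, r3 = -5
step 9: r1 = 4, r2 = -15, r3 = -5
step 10: r1 = 4, r2 = -15, r3 = 4
step 11: r1 = 4, r2 = -15, r3 = 8
This matches the trace at every step.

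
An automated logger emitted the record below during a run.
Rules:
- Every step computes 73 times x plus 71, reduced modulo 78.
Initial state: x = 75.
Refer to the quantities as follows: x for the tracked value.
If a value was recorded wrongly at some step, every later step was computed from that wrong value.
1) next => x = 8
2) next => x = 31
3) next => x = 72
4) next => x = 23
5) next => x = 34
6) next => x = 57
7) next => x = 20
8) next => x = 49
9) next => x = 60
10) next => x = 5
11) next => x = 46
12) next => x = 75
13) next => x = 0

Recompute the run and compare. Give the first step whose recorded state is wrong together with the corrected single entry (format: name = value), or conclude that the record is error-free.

Recomputing the run from the initial state:
step 1: x = 8
step 2: x = 31
step 3: x = 72
step 4: x = 23
step 5: x = 34
step 6: x = 57
step 7: x = 20
step 8: x = 49
step 9: x = 60
step 10: x = 5
step 11: x = 46
step 12: x = 75
step 13: x = 8
The first disagreement with the record is at step 13, where the value should be x = 8.

step 13, x = 8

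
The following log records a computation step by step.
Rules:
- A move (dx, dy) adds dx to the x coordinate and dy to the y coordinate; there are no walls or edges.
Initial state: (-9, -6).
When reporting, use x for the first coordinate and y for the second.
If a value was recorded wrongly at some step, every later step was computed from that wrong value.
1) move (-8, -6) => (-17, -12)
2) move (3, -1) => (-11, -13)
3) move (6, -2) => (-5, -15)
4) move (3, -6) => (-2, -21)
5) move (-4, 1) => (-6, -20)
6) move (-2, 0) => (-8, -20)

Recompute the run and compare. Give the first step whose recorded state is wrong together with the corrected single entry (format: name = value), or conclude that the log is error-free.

Recomputing the run from the initial state:
step 1: x = -17, y = -12
step 2: x = -14, y = -13
step 3: x = -8, y = -15
step 4: x = -5, y = -21
step 5: x = -9, y = -20
step 6: x = -11, y = -20
The first disagreement with the log is at step 2, where the value should be x = -14.

step 2, x = -14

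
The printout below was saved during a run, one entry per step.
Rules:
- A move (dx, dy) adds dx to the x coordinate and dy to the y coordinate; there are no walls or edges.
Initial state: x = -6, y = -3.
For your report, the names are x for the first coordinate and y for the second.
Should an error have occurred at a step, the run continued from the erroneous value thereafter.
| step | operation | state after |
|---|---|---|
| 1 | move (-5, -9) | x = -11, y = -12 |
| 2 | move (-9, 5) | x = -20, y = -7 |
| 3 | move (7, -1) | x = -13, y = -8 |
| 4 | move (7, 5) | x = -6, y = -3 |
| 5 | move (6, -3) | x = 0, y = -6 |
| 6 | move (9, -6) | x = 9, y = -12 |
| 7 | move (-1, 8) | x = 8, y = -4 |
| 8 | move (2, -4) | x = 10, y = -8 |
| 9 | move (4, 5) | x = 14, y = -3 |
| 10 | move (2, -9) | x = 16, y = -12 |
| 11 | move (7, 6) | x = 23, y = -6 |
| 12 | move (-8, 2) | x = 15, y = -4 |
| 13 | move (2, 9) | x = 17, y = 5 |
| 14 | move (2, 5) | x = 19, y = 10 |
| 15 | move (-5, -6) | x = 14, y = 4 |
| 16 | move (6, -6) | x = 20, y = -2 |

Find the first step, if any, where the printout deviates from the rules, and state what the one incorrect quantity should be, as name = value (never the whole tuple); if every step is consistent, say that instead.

Recomputing the run from the initial state:
step 1: x = -11, y = -12
step 2: x = -20, y = -7
step 3: x = -13, y = -8
step 4: x = -6, y = -3
step 5: x = 0, y = -6
step 6: x = 9, y = -12
step 7: x = 8, y = -4
step 8: x = 10, y = -8
step 9: x = 14, y = -3
step 10: x = 16, y = -12
step 11: x = 23, y = -6
step 12: x = 15, y = -4
step 13: x = 17, y = 5
step 14: x = 19, y = 10
step 15: x = 14, y = 4
step 16: x = 20, y = -2
This matches the printout at every step.

no error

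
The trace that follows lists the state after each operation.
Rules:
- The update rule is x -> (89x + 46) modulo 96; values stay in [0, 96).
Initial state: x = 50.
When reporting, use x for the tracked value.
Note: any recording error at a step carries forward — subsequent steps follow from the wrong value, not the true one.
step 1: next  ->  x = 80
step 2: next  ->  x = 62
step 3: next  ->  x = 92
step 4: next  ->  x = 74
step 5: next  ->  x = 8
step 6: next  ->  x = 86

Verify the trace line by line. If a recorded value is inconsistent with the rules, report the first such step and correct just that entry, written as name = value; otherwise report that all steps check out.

no error

1. x = (89*50 + 46) mod 96 = 80 (checks out)
2. x = (89*80 + 46) mod 96 = 62 (same as recorded)
3. x = (89*62 + 46) mod 96 = 92 (in agreement)
4. x = (89*92 + 46) mod 96 = 74 (no discrepancy)
5. x = (89*74 + 46) mod 96 = 8 (checks out)
6. x = (89*8 + 46) mod 96 = 86 (exactly as logged)
The whole run recomputes cleanly — no discrepancies.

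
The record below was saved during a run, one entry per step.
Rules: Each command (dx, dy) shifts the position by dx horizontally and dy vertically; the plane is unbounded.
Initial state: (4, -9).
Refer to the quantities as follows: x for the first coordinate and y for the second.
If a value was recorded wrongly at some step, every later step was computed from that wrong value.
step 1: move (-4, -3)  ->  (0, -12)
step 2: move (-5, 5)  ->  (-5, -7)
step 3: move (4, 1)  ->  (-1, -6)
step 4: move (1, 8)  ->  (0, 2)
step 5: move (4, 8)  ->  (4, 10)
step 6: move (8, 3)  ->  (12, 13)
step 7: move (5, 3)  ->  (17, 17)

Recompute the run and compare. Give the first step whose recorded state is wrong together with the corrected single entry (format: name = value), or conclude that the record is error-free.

step 7, y = 16

Step 1: x = 4 + (-4) = 0, y = -9 + (-3) = -12 — exactly as logged.
Step 2: x = 0 + (-5) = -5, y = -12 + (5) = -7 — checks out.
Step 3: x = -5 + (4) = -1, y = -7 + (1) = -6 — in agreement.
Step 4: x = -1 + (1) = 0, y = -6 + (8) = 2 — verified.
Step 5: x = 0 + (4) = 4, y = 2 + (8) = 10 — confirmed correct.
Step 6: x = 4 + (8) = 12, y = 10 + (3) = 13 — exactly as logged.
Step 7: x = 12 + (5) = 17, y = 13 + (3) = 16 — the record has a different value.
The audit stops at step 7: the recorded entry is wrong and should be y = 16.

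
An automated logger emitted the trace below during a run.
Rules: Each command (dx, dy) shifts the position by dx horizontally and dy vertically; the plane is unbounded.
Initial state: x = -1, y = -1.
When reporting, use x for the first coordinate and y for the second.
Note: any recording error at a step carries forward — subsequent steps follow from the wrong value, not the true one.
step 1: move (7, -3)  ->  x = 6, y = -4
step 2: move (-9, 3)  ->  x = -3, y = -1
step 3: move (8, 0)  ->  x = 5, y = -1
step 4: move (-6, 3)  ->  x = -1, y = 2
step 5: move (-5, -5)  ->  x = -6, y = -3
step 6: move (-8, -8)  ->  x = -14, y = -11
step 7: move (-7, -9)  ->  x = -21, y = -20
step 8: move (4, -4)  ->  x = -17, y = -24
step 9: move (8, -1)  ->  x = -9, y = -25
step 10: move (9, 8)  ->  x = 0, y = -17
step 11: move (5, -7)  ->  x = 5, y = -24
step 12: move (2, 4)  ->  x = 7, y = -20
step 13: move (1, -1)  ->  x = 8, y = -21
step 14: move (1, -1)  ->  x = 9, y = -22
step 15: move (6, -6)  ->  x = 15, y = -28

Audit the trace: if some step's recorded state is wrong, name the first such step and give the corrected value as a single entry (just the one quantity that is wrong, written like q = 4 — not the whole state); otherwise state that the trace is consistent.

no error

1. x = -1 + (7) = 6, y = -1 + (-3) = -4 (checks out)
2. x = 6 + (-9) = -3, y = -4 + (3) = -1 (confirmed correct)
3. x = -3 + (8) = 5, y = -1 + (0) = -1 (verified)
4. x = 5 + (-6) = -1, y = -1 + (3) = 2 (verified)
5. x = -1 + (-5) = -6, y = 2 + (-5) = -3 (confirmed correct)
6. x = -6 + (-8) = -14, y = -3 + (-8) = -11 (verified)
7. x = -14 + (-7) = -21, y = -11 + (-9) = -20 (matches)
8. x = -21 + (4) = -17, y = -20 + (-4) = -24 (matches)
9. x = -17 + (8) = -9, y = -24 + (-1) = -25 (in agreement)
10. x = -9 + (9) = 0, y = -25 + (8) = -17 (in agreement)
11. x = 0 + (5) = 5, y = -17 + (-7) = -24 (same as recorded)
12. x = 5 + (2) = 7, y = -24 + (4) = -20 (verified)
13. x = 7 + (1) = 8, y = -20 + (-1) = -21 (checks out)
14. x = 8 + (1) = 9, y = -21 + (-1) = -22 (matches)
15. x = 9 + (6) = 15, y = -22 + (-6) = -28 (consistent with the trace)
All entries verified; no error found.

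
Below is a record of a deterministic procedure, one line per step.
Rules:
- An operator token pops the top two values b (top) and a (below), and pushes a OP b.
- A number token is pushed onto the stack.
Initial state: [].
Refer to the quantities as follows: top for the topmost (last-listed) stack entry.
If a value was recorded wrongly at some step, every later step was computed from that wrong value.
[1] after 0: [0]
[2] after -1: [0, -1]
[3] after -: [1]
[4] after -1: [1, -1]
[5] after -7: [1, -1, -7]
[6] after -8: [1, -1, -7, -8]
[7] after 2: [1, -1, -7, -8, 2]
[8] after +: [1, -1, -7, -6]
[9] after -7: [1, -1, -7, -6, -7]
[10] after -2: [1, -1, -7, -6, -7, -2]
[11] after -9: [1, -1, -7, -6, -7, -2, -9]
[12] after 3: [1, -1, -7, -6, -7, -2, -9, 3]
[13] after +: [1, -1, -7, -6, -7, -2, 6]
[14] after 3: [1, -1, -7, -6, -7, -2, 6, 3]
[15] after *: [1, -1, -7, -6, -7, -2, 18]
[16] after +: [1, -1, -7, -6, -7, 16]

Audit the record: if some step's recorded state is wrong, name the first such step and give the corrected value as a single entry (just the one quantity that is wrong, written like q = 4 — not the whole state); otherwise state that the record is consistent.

step 13, top = -6

step 1: push 0: top = 0 -> confirmed correct
step 2: push -1: top = -1 -> verified
step 3: 0 - -1 = 1 -> exactly as logged
step 4: push -1: top = -1 -> in agreement
step 5: push -7: top = -7 -> same as recorded
step 6: push -8: top = -8 -> checks out
step 7: push 2: top = 2 -> agrees with the record
step 8: -8 + 2 = -6 -> same as recorded
step 9: push -7: top = -7 -> checks out
step 10: push -2: top = -2 -> verified
step 11: push -9: top = -9 -> checks out
step 12: push 3: top = 3 -> confirmed correct
step 13: -9 + 3 = -6 -> the record has a different value
The earliest wrong entry is at step 13: it should read top = -6.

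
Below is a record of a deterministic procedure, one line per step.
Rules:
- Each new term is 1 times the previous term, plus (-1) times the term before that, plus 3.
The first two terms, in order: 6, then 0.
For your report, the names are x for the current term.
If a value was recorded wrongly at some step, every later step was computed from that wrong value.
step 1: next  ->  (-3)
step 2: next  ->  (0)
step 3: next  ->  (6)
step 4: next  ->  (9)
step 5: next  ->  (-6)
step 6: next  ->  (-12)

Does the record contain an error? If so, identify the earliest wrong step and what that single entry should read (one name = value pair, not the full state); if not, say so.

1. x = 1*(0) + (-1)*(6) + (3) = -3 (verified)
2. x = 1*(-3) + (-1)*(0) + (3) = 0 (agrees with the record)
3. x = 1*(0) + (-1)*(-3) + (3) = 6 (in agreement)
4. x = 1*(6) + (-1)*(0) + (3) = 9 (confirmed correct)
5. x = 1*(9) + (-1)*(6) + (3) = 6 (the recorded entry deviates here)
First deviation found at step 5; the corrected entry is x = 6.

step 5, x = 6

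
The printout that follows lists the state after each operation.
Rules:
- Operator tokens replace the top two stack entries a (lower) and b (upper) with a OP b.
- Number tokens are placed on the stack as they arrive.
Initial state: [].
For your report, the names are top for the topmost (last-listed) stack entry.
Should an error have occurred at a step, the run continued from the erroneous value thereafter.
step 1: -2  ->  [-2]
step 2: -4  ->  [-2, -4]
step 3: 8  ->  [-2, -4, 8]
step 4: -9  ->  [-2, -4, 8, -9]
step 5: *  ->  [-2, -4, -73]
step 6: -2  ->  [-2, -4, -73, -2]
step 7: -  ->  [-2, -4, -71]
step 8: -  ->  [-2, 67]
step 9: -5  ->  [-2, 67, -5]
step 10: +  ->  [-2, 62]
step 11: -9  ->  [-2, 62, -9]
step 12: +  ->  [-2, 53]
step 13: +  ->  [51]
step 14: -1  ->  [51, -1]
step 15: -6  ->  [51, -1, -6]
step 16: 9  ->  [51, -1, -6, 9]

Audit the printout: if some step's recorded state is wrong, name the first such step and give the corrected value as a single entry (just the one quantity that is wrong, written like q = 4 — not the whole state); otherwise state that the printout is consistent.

1. push -2: top = -2 (consistent with the printout)
2. push -4: top = -4 (no discrepancy)
3. push 8: top = 8 (exactly as logged)
4. push -9: top = -9 (in agreement)
5. 8 * -9 = -72 (not what was recorded)
So the first discrepancy is step 5, where the right value is top = -72.

step 5, top = -72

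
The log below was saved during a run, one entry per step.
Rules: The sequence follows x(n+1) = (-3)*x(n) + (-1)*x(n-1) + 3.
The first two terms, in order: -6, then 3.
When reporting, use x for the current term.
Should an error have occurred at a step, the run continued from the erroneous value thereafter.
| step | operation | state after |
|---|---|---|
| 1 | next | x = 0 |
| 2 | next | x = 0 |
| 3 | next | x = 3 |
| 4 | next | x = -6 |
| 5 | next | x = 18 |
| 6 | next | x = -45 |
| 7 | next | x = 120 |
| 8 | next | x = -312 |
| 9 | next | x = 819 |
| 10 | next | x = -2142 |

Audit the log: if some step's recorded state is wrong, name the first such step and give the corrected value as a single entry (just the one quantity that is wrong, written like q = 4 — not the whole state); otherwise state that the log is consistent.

no error

Recomputing the run from the initial state:
step 1: x = 0
step 2: x = 0
step 3: x = 3
step 4: x = -6
step 5: x = 18
step 6: x = -45
step 7: x = 120
step 8: x = -312
step 9: x = 819
step 10: x = -2142
This matches the log at every step.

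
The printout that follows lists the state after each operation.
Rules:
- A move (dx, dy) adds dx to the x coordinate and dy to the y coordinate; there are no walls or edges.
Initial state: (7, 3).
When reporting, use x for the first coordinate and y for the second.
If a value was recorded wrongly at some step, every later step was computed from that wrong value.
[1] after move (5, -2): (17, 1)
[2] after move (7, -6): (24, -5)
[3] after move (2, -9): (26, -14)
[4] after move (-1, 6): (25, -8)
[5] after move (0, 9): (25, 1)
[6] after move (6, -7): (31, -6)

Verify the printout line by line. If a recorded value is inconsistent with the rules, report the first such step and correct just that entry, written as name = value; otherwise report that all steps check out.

step 1, x = 12

step 1: x = 7 + (5) = 12, y = 3 + (-2) = 1 -> the printout disagrees here
The earliest wrong entry is at step 1: it should read x = 12.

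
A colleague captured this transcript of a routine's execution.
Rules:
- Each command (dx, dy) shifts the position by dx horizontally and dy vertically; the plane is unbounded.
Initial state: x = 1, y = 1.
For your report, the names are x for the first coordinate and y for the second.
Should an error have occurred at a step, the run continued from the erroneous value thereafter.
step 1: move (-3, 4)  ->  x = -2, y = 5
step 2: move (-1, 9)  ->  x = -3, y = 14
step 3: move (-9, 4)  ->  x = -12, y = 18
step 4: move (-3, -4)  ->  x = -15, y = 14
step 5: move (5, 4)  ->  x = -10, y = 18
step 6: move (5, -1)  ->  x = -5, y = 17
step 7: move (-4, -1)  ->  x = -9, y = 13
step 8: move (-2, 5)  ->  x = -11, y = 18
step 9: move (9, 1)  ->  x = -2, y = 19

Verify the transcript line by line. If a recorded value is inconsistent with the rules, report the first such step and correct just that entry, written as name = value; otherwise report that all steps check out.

Recomputing the run from the initial state:
step 1: x = -2, y = 5
step 2: x = -3, y = 14
step 3: x = -12, y = 18
step 4: x = -15, y = 14
step 5: x = -10, y = 18
step 6: x = -5, y = 17
step 7: x = -9, y = 16
step 8: x = -11, y = 21
step 9: x = -2, y = 22
The first disagreement with the transcript is at step 7, where the value should be y = 16.

step 7, y = 16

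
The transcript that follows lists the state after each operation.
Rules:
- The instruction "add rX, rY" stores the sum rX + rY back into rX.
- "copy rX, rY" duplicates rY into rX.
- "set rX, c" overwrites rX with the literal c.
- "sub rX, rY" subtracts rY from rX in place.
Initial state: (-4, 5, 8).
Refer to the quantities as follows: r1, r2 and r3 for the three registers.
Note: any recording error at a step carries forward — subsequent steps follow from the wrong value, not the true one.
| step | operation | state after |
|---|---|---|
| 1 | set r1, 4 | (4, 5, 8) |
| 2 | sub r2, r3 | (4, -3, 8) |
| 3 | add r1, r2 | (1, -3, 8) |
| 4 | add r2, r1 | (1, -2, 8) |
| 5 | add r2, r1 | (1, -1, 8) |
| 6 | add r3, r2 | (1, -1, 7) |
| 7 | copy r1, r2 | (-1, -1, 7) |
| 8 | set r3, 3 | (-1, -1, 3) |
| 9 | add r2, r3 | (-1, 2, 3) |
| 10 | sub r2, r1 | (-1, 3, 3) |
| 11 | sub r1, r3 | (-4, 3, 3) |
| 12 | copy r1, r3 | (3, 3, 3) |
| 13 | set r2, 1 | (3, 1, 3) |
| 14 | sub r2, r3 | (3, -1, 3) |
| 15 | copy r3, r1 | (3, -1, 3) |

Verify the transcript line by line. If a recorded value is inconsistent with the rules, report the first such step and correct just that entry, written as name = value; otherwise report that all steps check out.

step 14, r2 = -2

Recomputing the run from the initial state:
step 1: r1 = 4, r2 = 5, r3 = 8
step 2: r1 = 4, r2 = -3, r3 = 8
step 3: r1 = 1, r2 = -3, r3 = 8
step 4: r1 = 1, r2 = -2, r3 = 8
step 5: r1 = 1, r2 = -1, r3 = 8
step 6: r1 = 1, r2 = -1, r3 = 7
step 7: r1 = -1, r2 = -1, r3 = 7
step 8: r1 = -1, r2 = -1, r3 = 3
step 9: r1 = -1, r2 = 2, r3 = 3
step 10: r1 = -1, r2 = 3, r3 = 3
step 11: r1 = -4, r2 = 3, r3 = 3
step 12: r1 = 3, r2 = 3, r3 = 3
step 13: r1 = 3, r2 = 1, r3 = 3
step 14: r1 = 3, r2 = -2, r3 = 3
step 15: r1 = 3, r2 = -2, r3 = 3
The first disagreement with the transcript is at step 14, where the value should be r2 = -2.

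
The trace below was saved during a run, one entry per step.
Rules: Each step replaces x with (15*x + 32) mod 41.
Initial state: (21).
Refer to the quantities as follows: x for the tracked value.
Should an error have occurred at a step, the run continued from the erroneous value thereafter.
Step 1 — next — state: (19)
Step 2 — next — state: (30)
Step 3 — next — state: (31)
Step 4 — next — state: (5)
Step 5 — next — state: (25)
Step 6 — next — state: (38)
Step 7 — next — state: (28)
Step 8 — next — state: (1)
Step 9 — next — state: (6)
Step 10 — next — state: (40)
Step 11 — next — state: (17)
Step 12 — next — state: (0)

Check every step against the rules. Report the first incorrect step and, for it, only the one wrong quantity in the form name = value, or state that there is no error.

no error

Step 1: x = (15*21 + 32) mod 41 = 19 — matches.
Step 2: x = (15*19 + 32) mod 41 = 30 — confirmed correct.
Step 3: x = (15*30 + 32) mod 41 = 31 — matches.
Step 4: x = (15*31 + 32) mod 41 = 5 — in agreement.
Step 5: x = (15*5 + 32) mod 41 = 25 — matches.
Step 6: x = (15*25 + 32) mod 41 = 38 — consistent with the trace.
Step 7: x = (15*38 + 32) mod 41 = 28 — in agreement.
Step 8: x = (15*28 + 32) mod 41 = 1 — verified.
Step 9: x = (15*1 + 32) mod 41 = 6 — verified.
Step 10: x = (15*6 + 32) mod 41 = 40 — same as recorded.
Step 11: x = (15*40 + 32) mod 41 = 17 — matches.
Step 12: x = (15*17 + 32) mod 41 = 0 — exactly as logged.
All steps check out; nothing to correct.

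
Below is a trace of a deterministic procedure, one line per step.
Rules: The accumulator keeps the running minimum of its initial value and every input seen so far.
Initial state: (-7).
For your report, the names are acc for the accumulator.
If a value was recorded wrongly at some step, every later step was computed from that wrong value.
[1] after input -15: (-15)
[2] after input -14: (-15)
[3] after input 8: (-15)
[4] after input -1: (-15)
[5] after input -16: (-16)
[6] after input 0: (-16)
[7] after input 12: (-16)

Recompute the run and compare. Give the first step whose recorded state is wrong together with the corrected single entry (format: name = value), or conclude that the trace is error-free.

Step 1: acc = min(-7, -15) = -15 — in agreement.
Step 2: acc = min(-15, -14) = -15 — in agreement.
Step 3: acc = min(-15, 8) = -15 — same as recorded.
Step 4: acc = min(-15, -1) = -15 — agrees with the trace.
Step 5: acc = min(-15, -16) = -16 — checks out.
Step 6: acc = min(-16, 0) = -16 — agrees with the trace.
Step 7: acc = min(-16, 12) = -16 — agrees with the trace.
Every step is consistent.

no error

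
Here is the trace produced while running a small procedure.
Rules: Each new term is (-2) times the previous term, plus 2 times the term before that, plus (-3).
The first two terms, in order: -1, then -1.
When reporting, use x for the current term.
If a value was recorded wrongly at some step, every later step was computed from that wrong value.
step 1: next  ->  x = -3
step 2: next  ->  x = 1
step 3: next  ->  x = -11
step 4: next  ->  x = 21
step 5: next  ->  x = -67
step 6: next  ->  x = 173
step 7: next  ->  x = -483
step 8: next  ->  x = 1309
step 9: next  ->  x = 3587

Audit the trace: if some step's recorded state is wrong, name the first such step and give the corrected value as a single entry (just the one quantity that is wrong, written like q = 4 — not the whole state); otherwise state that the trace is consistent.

step 9, x = -3587

1. x = -2*(-1) + (2)*(-1) + (-3) = -3 (agrees with the trace)
2. x = -2*(-3) + (2)*(-1) + (-3) = 1 (verified)
3. x = -2*(1) + (2)*(-3) + (-3) = -11 (same as recorded)
4. x = -2*(-11) + (2)*(1) + (-3) = 21 (consistent with the trace)
5. x = -2*(21) + (2)*(-11) + (-3) = -67 (agrees with the trace)
6. x = -2*(-67) + (2)*(21) + (-3) = 173 (confirmed correct)
7. x = -2*(173) + (2)*(-67) + (-3) = -483 (in agreement)
8. x = -2*(-483) + (2)*(173) + (-3) = 1309 (matches)
9. x = -2*(1309) + (2)*(-483) + (-3) = -3587 (the trace disagrees here)
So the first discrepancy is step 9, where the right value is x = -3587.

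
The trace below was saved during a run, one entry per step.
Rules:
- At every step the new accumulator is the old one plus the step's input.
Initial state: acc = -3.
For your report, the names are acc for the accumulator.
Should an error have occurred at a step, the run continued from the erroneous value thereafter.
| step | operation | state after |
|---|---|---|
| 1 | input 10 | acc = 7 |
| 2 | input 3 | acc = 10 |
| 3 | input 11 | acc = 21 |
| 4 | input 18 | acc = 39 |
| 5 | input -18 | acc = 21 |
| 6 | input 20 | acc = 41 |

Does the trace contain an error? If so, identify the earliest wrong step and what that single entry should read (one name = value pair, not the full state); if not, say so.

no error

1. acc = -3 + 10 = 7 (consistent with the trace)
2. acc = 7 + 3 = 10 (confirmed correct)
3. acc = 10 + 11 = 21 (in agreement)
4. acc = 21 + 18 = 39 (agrees with the trace)
5. acc = 39 + -18 = 21 (consistent with the trace)
6. acc = 21 + 20 = 41 (no discrepancy)
All entries verified; no error found.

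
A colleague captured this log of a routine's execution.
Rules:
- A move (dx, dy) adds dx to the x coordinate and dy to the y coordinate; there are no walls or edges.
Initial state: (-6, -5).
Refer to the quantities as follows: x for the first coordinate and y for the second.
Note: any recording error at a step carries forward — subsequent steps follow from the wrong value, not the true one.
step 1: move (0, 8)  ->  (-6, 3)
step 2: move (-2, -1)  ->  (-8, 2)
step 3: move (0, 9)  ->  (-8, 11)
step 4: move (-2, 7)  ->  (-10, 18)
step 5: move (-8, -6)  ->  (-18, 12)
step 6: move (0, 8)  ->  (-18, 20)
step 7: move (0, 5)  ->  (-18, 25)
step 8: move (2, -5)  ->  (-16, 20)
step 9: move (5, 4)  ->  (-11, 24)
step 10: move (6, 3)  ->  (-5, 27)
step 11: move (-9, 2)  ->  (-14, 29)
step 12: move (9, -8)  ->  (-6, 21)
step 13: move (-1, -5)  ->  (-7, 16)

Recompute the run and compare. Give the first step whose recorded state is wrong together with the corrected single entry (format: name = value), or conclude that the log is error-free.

Recomputing the run from the initial state:
step 1: x = -6, y = 3
step 2: x = -8, y = 2
step 3: x = -8, y = 11
step 4: x = -10, y = 18
step 5: x = -18, y = 12
step 6: x = -18, y = 20
step 7: x = -18, y = 25
step 8: x = -16, y = 20
step 9: x = -11, y = 24
step 10: x = -5, y = 27
step 11: x = -14, y = 29
step 12: x = -5, y = 21
step 13: x = -6, y = 16
The first disagreement with the log is at step 12, where the value should be x = -5.

step 12, x = -5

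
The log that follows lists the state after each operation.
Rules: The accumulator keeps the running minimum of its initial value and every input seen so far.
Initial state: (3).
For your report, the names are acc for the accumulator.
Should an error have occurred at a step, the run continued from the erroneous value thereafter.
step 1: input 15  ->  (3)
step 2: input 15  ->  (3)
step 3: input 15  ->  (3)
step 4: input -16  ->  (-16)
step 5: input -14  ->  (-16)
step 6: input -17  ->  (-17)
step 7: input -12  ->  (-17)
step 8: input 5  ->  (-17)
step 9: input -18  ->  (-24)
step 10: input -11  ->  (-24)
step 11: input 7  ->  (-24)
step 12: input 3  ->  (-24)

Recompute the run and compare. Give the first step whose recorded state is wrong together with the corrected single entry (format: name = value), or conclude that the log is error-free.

Step 1: acc = min(3, 15) = 3 — in agreement.
Step 2: acc = min(3, 15) = 3 — verified.
Step 3: acc = min(3, 15) = 3 — confirmed correct.
Step 4: acc = min(3, -16) = -16 — same as recorded.
Step 5: acc = min(-16, -14) = -16 — exactly as logged.
Step 6: acc = min(-16, -17) = -17 — agrees with the log.
Step 7: acc = min(-17, -12) = -17 — verified.
Step 8: acc = min(-17, 5) = -17 — same as recorded.
Step 9: acc = min(-17, -18) = -18 — the log has a different value.
The earliest wrong entry is at step 9: it should read acc = -18.

step 9, acc = -18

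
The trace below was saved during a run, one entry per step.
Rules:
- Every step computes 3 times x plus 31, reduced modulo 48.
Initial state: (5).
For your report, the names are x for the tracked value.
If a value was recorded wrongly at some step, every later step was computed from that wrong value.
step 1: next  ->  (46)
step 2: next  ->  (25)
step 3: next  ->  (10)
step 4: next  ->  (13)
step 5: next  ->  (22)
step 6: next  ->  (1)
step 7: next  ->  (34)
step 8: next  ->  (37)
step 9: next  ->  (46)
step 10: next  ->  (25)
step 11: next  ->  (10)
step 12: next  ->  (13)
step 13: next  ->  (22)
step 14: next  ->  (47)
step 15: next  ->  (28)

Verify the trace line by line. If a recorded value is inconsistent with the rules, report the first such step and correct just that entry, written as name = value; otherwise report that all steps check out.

Step 1: x = (3*5 + 31) mod 48 = 46 — same as recorded.
Step 2: x = (3*46 + 31) mod 48 = 25 — checks out.
Step 3: x = (3*25 + 31) mod 48 = 10 — agrees with the trace.
Step 4: x = (3*10 + 31) mod 48 = 13 — no discrepancy.
Step 5: x = (3*13 + 31) mod 48 = 22 — in agreement.
Step 6: x = (3*22 + 31) mod 48 = 1 — same as recorded.
Step 7: x = (3*1 + 31) mod 48 = 34 — matches.
Step 8: x = (3*34 + 31) mod 48 = 37 — same as recorded.
Step 9: x = (3*37 + 31) mod 48 = 46 — verified.
Step 10: x = (3*46 + 31) mod 48 = 25 — confirmed correct.
Step 11: x = (3*25 + 31) mod 48 = 10 — checks out.
Step 12: x = (3*10 + 31) mod 48 = 13 — in agreement.
Step 13: x = (3*13 + 31) mod 48 = 22 — checks out.
Step 14: x = (3*22 + 31) mod 48 = 1 — this is not what the trace shows.
Conclusion: step 14 carries the first error; the entry should be x = 1.

step 14, x = 1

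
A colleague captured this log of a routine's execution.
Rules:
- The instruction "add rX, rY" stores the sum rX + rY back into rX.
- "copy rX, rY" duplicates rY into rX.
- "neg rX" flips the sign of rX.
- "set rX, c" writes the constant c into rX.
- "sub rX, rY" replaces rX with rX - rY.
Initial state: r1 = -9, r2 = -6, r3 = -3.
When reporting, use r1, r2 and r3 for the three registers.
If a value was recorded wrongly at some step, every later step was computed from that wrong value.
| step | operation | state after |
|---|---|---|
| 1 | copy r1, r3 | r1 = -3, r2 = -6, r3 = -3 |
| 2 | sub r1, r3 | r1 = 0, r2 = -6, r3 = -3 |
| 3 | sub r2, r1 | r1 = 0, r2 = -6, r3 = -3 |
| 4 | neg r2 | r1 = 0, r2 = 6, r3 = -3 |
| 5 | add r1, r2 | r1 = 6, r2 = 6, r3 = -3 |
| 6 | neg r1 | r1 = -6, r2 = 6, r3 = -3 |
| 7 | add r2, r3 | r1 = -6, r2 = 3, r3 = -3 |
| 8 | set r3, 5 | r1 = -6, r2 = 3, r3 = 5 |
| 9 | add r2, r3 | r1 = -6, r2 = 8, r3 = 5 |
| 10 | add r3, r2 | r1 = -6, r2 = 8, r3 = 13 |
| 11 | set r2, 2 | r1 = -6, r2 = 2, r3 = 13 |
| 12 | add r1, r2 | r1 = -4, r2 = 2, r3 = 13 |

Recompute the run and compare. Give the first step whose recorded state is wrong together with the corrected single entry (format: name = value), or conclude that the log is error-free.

step 1: r1 = -3 -> no discrepancy
step 2: r1 = -3 - -3 = 0 -> verified
step 3: r2 = -6 - 0 = -6 -> confirmed correct
step 4: r2 = -(-6) = 6 -> exactly as logged
step 5: r1 = 0 + 6 = 6 -> in agreement
step 6: r1 = -(6) = -6 -> agrees with the log
step 7: r2 = 6 + -3 = 3 -> exactly as logged
step 8: r3 = 5 -> in agreement
step 9: r2 = 3 + 5 = 8 -> agrees with the log
step 10: r3 = 5 + 8 = 13 -> in agreement
step 11: r2 = 2 -> matches
step 12: r1 = -6 + 2 = -4 -> verified
The recomputation confirms every line.

no error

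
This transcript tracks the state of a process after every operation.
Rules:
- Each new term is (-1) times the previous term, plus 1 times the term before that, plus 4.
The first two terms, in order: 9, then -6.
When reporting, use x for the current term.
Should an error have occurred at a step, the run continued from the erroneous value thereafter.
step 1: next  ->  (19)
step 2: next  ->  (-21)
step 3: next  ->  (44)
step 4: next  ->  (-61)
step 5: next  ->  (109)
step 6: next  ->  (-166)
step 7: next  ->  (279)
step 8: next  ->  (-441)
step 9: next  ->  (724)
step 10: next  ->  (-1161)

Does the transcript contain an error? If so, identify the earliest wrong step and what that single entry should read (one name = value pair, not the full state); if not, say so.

no error

Recomputing the run from the initial state:
step 1: x = 19
step 2: x = -21
step 3: x = 44
step 4: x = -61
step 5: x = 109
step 6: x = -166
step 7: x = 279
step 8: x = -441
step 9: x = 724
step 10: x = -1161
This matches the transcript at every step.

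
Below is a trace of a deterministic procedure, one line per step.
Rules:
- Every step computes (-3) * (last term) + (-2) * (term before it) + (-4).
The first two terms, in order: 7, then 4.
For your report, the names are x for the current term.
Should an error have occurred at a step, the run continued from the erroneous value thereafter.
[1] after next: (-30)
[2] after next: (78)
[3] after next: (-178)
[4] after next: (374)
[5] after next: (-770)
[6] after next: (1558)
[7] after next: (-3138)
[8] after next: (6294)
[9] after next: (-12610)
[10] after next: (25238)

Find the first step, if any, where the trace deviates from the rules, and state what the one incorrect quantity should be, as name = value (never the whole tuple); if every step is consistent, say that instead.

no error

Step 1: x = -3*(4) + (-2)*(7) + (-4) = -30 — same as recorded.
Step 2: x = -3*(-30) + (-2)*(4) + (-4) = 78 — verified.
Step 3: x = -3*(78) + (-2)*(-30) + (-4) = -178 — agrees with the trace.
Step 4: x = -3*(-178) + (-2)*(78) + (-4) = 374 — confirmed correct.
Step 5: x = -3*(374) + (-2)*(-178) + (-4) = -770 — same as recorded.
Step 6: x = -3*(-770) + (-2)*(374) + (-4) = 1558 — verified.
Step 7: x = -3*(1558) + (-2)*(-770) + (-4) = -3138 — checks out.
Step 8: x = -3*(-3138) + (-2)*(1558) + (-4) = 6294 — confirmed correct.
Step 9: x = -3*(6294) + (-2)*(-3138) + (-4) = -12610 — checks out.
Step 10: x = -3*(-12610) + (-2)*(6294) + (-4) = 25238 — consistent with the trace.
Nothing is out of place; the run is error-free.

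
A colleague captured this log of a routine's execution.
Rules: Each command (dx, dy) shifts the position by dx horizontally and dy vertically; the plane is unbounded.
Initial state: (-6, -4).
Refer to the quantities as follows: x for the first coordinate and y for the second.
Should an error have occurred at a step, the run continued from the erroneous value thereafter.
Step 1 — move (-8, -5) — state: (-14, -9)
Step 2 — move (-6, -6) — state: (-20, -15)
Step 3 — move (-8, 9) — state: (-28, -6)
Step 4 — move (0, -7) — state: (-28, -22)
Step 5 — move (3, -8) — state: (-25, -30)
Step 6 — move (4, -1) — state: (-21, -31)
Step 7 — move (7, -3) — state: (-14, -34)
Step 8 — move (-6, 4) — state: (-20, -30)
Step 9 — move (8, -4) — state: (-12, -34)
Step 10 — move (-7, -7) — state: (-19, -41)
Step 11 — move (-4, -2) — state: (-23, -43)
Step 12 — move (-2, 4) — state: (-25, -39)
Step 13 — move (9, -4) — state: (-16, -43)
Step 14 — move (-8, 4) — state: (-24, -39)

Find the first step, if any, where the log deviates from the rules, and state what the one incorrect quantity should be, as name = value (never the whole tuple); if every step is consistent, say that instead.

step 4, y = -13

Step 1: x = -6 + (-8) = -14, y = -4 + (-5) = -9 — same as recorded.
Step 2: x = -14 + (-6) = -20, y = -9 + (-6) = -15 — confirmed correct.
Step 3: x = -20 + (-8) = -28, y = -15 + (9) = -6 — same as recorded.
Step 4: x = -28 + (0) = -28, y = -6 + (-7) = -13 — this is not what the log shows.
First incorrect step: 4; the correct value is y = -13.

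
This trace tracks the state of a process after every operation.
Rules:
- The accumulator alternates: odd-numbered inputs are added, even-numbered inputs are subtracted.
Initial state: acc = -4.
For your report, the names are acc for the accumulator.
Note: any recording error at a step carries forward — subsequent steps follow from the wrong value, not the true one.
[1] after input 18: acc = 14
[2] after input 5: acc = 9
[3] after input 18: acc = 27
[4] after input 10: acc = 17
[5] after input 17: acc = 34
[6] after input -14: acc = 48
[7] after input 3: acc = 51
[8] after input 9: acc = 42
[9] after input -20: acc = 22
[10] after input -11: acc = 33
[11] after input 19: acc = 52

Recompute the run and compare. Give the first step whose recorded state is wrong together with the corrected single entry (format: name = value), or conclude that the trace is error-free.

Step 1: acc = -4 + 18 = 14 — same as recorded.
Step 2: acc = 14 - 5 = 9 — agrees with the trace.
Step 3: acc = 9 + 18 = 27 — in agreement.
Step 4: acc = 27 - 10 = 17 — same as recorded.
Step 5: acc = 17 + 17 = 34 — agrees with the trace.
Step 6: acc = 34 - -14 = 48 — consistent with the trace.
Step 7: acc = 48 + 3 = 51 — no discrepancy.
Step 8: acc = 51 - 9 = 42 — confirmed correct.
Step 9: acc = 42 + -20 = 22 — consistent with the trace.
Step 10: acc = 22 - -11 = 33 — in agreement.
Step 11: acc = 33 + 19 = 52 — same as recorded.
The whole run recomputes cleanly — no discrepancies.

no error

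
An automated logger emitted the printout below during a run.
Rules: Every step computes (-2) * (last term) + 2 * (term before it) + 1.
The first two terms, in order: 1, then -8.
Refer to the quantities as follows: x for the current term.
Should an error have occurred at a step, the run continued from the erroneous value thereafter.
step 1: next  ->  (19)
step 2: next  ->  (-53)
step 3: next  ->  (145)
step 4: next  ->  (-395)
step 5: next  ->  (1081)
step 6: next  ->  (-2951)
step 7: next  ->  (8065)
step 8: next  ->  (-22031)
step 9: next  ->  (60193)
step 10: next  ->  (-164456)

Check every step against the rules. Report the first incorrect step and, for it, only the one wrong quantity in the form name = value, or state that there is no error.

step 1: x = -2*(-8) + (2)*(1) + (1) = 19 -> exactly as logged
step 2: x = -2*(19) + (2)*(-8) + (1) = -53 -> consistent with the printout
step 3: x = -2*(-53) + (2)*(19) + (1) = 145 -> confirmed correct
step 4: x = -2*(145) + (2)*(-53) + (1) = -395 -> confirmed correct
step 5: x = -2*(-395) + (2)*(145) + (1) = 1081 -> consistent with the printout
step 6: x = -2*(1081) + (2)*(-395) + (1) = -2951 -> confirmed correct
step 7: x = -2*(-2951) + (2)*(1081) + (1) = 8065 -> consistent with the printout
step 8: x = -2*(8065) + (2)*(-2951) + (1) = -22031 -> confirmed correct
step 9: x = -2*(-22031) + (2)*(8065) + (1) = 60193 -> no discrepancy
step 10: x = -2*(60193) + (2)*(-22031) + (1) = -164447 -> the printout disagrees here
The audit stops at step 10: the recorded entry is wrong and should be x = -164447.

step 10, x = -164447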